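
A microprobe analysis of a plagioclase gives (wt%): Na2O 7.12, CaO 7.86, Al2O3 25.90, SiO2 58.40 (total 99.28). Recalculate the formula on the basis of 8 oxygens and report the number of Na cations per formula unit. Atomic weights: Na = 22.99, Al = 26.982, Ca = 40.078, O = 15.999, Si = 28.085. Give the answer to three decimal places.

7.12 wt% Na2O ÷ 61.979 g/mol = 0.11488 mol, giving 0.22976 Na and 0.11488 O.
7.86 wt% CaO ÷ 56.077 g/mol = 0.14016 mol, giving 0.14016 Ca and 0.14016 O.
25.90 wt% Al2O3 ÷ 101.961 g/mol = 0.25402 mol, giving 0.50804 Al and 0.76206 O.
58.40 wt% SiO2 ÷ 60.083 g/mol = 0.97199 mol, giving 0.97199 Si and 1.94398 O.
Oxygen sums to 2.96108; scaling by 8/2.96108 = 2.70172 puts the formula on 8 O.
Na: 0.22976 × 2.70172 = 0.621 atoms per formula unit.

0.621 Na apfu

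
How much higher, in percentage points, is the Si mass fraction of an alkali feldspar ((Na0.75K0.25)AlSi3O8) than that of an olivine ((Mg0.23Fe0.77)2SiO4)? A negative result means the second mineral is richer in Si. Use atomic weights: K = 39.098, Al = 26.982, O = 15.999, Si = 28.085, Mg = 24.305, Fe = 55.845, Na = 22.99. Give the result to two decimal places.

16.81 percentage points

Si in (Na0.75K0.25)AlSi3O8: molar mass 266.246 g/mol; 3×28.085 = 84.255 g → 31.65 wt%.
Si in (Mg0.23Fe0.77)2SiO4: molar mass 189.263 g/mol; 1×28.085 = 28.085 g → 14.84 wt%.
Difference = 31.65 − 14.84 = 16.81 percentage points.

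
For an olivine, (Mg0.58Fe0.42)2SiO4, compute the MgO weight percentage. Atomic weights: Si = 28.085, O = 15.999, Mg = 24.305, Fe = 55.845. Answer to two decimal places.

M((Mg0.58Fe0.42)2SiO4) = 167.185 g/mol; M(MgO) = 40.304 g/mol.
Moles MgO per formula unit = 1.16 Mg ÷ 1 = 1.1600.
MgO fraction = (1.1600 × 40.304) / 167.185 = 46.753/167.185 = 0.2796.

27.96 wt%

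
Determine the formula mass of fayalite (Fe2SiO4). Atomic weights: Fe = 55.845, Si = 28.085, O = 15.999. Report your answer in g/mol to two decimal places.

The formula mass is the sum 2(55.845) + 1(28.085) + 4(15.999).

203.77 g/mol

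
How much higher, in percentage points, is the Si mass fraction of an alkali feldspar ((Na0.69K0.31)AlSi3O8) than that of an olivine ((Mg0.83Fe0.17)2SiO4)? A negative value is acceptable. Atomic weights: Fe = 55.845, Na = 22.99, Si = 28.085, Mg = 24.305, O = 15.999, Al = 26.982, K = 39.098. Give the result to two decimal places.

12.98 percentage points

Si in (Na0.69K0.31)AlSi3O8: molar mass 267.212 g/mol; 3×28.085 = 84.255 g → 31.53 wt%.
Si in (Mg0.83Fe0.17)2SiO4: molar mass 151.415 g/mol; 1×28.085 = 28.085 g → 18.55 wt%.
Difference = 31.53 − 18.55 = 12.98 percentage points.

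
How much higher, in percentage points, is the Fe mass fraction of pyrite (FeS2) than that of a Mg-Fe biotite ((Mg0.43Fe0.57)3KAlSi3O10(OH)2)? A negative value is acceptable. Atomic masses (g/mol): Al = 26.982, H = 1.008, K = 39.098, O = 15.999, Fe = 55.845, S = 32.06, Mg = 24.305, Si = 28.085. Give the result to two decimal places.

Fe in FeS2: molar mass 119.965 g/mol; 1×55.845 = 55.845 g → 46.55 wt%.
Fe in (Mg0.43Fe0.57)3KAlSi3O10(OH)2: molar mass 471.187 g/mol; 1.71×55.845 = 95.495 g → 20.27 wt%.
Difference = 46.55 − 20.27 = 26.28 percentage points.

26.28 percentage points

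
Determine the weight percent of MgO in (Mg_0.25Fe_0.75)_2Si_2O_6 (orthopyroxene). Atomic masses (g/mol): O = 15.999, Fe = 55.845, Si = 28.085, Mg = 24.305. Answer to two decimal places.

Molar mass of (Mg_0.25Fe_0.75)_2Si_2O_6 = 0.50×24.305 + 1.50×55.845 + 2×28.085 + 6×15.999 = 248.084 g/mol.
Each formula unit contains 0.50 Mg, equivalent to 0.50/1 = 0.5000 mol MgO.
M(MgO) = 1×24.305 + 1×15.999 = 40.304 g/mol.
Mass of MgO per formula unit = 0.5000 × 40.304 = 20.152 g.
MgO wt% = 20.152 / 248.084 × 100 = 8.12%.

8.12 wt%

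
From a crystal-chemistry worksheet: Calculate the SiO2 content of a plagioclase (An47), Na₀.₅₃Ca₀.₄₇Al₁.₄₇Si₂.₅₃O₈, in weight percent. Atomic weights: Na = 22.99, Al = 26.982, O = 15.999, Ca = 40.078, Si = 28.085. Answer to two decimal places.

Formula mass = 269.732 g/mol.
2.53 Si → 2.5300 mol SiO2 per formula unit; M(SiO2) = 60.083, so SiO2 mass = 152.010 g.
152.010/269.732 × 100 = 56.36 wt%.

56.36 wt%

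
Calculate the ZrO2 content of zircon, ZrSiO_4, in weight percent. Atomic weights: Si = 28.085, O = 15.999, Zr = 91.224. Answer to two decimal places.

Molar mass of ZrSiO_4 = 1×91.224 + 1×28.085 + 4×15.999 = 183.305 g/mol.
Each formula unit contains 1 Zr, equivalent to 1/1 = 1.0000 mol ZrO2.
M(ZrO2) = 1×91.224 + 2×15.999 = 123.222 g/mol.
Mass of ZrO2 per formula unit = 1.0000 × 123.222 = 123.222 g.
ZrO2 wt% = 123.222 / 183.305 × 100 = 67.22%.

67.22 wt%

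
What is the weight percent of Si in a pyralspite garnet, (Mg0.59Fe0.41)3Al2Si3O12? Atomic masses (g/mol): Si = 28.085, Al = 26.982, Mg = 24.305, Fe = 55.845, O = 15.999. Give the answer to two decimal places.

19.07 mass %

Molar mass of (Mg0.59Fe0.41)3Al2Si3O12: 1.77×24.305 + 1.23×55.845 + 2×26.982 + 3×28.085 + 12×15.999 = 441.916 g/mol.
Mass of Si per formula unit: 3 × 28.085 = 84.255 g.
Weight fraction Si = 84.255 / 441.916 = 0.1907.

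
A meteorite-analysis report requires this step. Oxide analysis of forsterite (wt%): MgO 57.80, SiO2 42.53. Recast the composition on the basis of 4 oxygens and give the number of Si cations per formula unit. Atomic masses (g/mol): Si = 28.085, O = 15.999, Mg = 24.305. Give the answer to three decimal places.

0.994 Si apfu

MgO: 57.80/40.304 = 1.43410 mol → 1.43410 mol Mg, 1.43410 mol O.
SiO2: 42.53/60.083 = 0.70785 mol → 0.70785 mol Si, 1.41570 mol O.
Total oxygen = 2.84980 mol. Normalization factor = 4/2.84980 = 1.40361.
Si per 4 O = 0.70785 × 1.40361 = 0.994.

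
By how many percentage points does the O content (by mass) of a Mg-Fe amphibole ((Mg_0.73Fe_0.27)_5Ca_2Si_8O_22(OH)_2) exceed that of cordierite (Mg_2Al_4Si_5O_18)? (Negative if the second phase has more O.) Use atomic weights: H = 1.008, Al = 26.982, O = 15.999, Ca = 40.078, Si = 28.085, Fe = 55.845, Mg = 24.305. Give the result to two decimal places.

-4.32 percentage points

First mineral: 383.976 g O in 854.932 g formula = 44.91 wt% O.
Second mineral: 287.982 g O in 584.945 g formula = 49.23 wt% O.
44.91% − 49.23% gives a difference of -4.32 percentage points.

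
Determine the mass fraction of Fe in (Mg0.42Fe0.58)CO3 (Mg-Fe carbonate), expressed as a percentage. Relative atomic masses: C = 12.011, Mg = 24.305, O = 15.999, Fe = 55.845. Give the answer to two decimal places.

31.57 mass %

Molar mass of (Mg0.42Fe0.58)CO3: 0.42*24.305 + 0.58*55.845 + 1*12.011 + 3*15.999 = 102.606 g/mol.
Mass of Fe per formula unit: 0.58 × 55.845 = 32.390 g.
Weight fraction Fe = 32.390 / 102.606 = 0.3157.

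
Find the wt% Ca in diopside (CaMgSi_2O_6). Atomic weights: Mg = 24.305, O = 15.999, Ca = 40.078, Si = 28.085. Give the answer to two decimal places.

18.51 mass %

M(CaMgSi_2O_6) = 216.547 g/mol.
Ca contributes 1 × 40.078 = 40.078 g per mole.
40.078/216.547 = 0.1851 → 18.51%.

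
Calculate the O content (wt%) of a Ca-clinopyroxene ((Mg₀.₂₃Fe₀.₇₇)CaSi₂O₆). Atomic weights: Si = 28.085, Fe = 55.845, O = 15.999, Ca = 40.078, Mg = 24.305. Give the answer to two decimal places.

39.86 wt%

Formula mass = 0.23·24.305 + 0.77·55.845 + 1·40.078 + 2·28.085 + 6·15.999 = 240.833 g/mol, of which 95.994 g is O.
So O makes up 95.994/240.833 = 0.3986 of the mass, i.e. 39.86%.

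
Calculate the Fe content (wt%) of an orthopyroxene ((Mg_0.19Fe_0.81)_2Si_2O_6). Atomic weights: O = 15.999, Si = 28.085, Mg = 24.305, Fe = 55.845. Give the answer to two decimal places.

35.92 wt%

Molar mass of (Mg_0.19Fe_0.81)_2Si_2O_6: 0.38·24.305 + 1.62·55.845 + 2·28.085 + 6·15.999 = 251.869 g/mol.
Mass of Fe per formula unit: 1.62 × 55.845 = 90.469 g.
Weight fraction Fe = 90.469 / 251.869 = 0.3592.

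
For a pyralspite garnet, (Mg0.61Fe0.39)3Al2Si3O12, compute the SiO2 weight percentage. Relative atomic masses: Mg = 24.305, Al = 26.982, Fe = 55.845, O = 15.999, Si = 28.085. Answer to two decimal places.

M((Mg0.61Fe0.39)3Al2Si3O12) = 440.024 g/mol; M(SiO2) = 60.083 g/mol.
Moles SiO2 per formula unit = 3 Si ÷ 1 = 3.0000.
SiO2 fraction = (3.0000 × 60.083) / 440.024 = 180.249/440.024 = 0.4096.

40.96 wt%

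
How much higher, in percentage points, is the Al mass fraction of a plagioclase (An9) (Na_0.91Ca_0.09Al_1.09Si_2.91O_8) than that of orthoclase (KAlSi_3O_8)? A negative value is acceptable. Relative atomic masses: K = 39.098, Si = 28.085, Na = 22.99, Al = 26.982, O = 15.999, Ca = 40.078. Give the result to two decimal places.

1.46 percentage points

First mineral: 29.410 g Al in 263.658 g formula = 11.15 wt% Al.
Second mineral: 26.982 g Al in 278.327 g formula = 9.69 wt% Al.
11.15% − 9.69% gives a difference of 1.46 percentage points.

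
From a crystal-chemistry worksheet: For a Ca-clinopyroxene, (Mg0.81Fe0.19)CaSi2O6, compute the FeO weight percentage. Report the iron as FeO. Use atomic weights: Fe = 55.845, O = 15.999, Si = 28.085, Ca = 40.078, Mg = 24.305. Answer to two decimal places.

6.13 wt%

M((Mg0.81Fe0.19)CaSi2O6) = 222.540 g/mol; M(FeO) = 71.844 g/mol.
Moles FeO per formula unit = 0.19 Fe ÷ 1 = 0.1900.
FeO fraction = (0.1900 × 71.844) / 222.540 = 13.650/222.540 = 0.0613.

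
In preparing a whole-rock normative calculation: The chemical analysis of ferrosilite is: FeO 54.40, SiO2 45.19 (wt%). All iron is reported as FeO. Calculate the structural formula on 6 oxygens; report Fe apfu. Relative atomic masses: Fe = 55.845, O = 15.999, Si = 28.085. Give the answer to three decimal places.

FeO (M=71.844): mol = 0.75720; Fe = 0.75720, O = 0.75720.
SiO2 (M=60.083): mol = 0.75213; Si = 0.75213, O = 1.50426.
ΣO = 2.26146; factor = 6/ΣO = 2.65315.
Fe apfu = 0.75720 × 2.65315 = 2.009.

2.009 Fe apfu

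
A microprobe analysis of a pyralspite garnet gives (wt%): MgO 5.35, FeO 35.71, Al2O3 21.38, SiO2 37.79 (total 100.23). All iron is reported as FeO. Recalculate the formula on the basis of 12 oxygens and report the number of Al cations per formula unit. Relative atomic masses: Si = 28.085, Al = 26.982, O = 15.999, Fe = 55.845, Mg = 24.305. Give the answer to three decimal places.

2.000 Al apfu

MgO (M=40.304): mol = 0.13274; Mg = 0.13274, O = 0.13274.
FeO (M=71.844): mol = 0.49705; Fe = 0.49705, O = 0.49705.
Al2O3 (M=101.961): mol = 0.20969; Al = 0.41938, O = 0.62907.
SiO2 (M=60.083): mol = 0.62896; Si = 0.62896, O = 1.25792.
ΣO = 2.51678; factor = 12/ΣO = 4.76800.
Al apfu = 0.41938 × 4.76800 = 2.000.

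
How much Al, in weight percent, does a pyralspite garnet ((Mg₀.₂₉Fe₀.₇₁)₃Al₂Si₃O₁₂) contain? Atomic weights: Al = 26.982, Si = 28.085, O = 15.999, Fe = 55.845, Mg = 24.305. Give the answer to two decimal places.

11.47 weight percent

Formula mass = 0.87*24.305 + 2.13*55.845 + 2*26.982 + 3*28.085 + 12*15.999 = 470.302 g/mol, of which 53.964 g is Al.
So Al makes up 53.964/470.302 = 0.1147 of the mass, i.e. 11.47%.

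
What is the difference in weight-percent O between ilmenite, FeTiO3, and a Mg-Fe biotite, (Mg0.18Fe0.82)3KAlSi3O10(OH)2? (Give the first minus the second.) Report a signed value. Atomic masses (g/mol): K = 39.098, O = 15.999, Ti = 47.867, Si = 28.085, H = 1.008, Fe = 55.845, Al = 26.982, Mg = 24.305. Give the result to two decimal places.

-7.16 percentage points

First mineral: 47.997 g O in 151.709 g formula = 31.64 wt% O.
Second mineral: 191.988 g O in 494.842 g formula = 38.80 wt% O.
31.64% − 38.80% gives a difference of -7.16 percentage points.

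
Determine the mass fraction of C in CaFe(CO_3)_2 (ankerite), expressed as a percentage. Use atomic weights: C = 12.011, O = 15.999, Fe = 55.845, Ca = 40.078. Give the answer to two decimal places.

11.12 weight percent

Formula mass = 1*40.078 + 1*55.845 + 2*12.011 + 6*15.999 = 215.939 g/mol, of which 24.022 g is C.
So C makes up 24.022/215.939 = 0.1112 of the mass, i.e. 11.12%.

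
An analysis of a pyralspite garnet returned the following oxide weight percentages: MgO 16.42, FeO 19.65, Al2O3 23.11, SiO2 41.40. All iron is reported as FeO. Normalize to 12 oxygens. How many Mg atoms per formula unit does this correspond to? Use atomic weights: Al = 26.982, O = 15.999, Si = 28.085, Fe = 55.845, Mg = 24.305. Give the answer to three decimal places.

MgO (M=40.304): mol = 0.40740; Mg = 0.40740, O = 0.40740.
FeO (M=71.844): mol = 0.27351; Fe = 0.27351, O = 0.27351.
Al2O3 (M=101.961): mol = 0.22666; Al = 0.45332, O = 0.67998.
SiO2 (M=60.083): mol = 0.68905; Si = 0.68905, O = 1.37810.
ΣO = 2.73899; factor = 12/ΣO = 4.38118.
Mg apfu = 0.40740 × 4.38118 = 1.785.

1.785 Mg apfu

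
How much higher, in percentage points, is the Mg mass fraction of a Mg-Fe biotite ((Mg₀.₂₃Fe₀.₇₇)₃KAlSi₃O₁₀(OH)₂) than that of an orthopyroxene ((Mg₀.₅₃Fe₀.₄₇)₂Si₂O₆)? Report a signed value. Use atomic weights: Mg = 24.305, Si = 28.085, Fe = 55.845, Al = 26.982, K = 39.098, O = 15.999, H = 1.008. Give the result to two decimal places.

-7.76 percentage points

M((Mg₀.₂₃Fe₀.₇₇)₃KAlSi₃O₁₀(OH)₂) = 490.111 g/mol, so wt% Mg = 16.770/490.111 × 100 = 3.42%.
M((Mg₀.₅₃Fe₀.₄₇)₂Si₂O₆) = 230.422 g/mol, so wt% Mg = 25.763/230.422 × 100 = 11.18%.
3.42 − 11.18 = -7.76 pp.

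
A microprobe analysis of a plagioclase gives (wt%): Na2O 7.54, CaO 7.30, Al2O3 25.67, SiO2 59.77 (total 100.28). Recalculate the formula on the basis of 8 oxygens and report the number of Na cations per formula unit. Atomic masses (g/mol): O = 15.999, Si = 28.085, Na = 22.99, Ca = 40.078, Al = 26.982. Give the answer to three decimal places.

0.650 Na apfu

Na2O: 7.54/61.979 = 0.12165 mol → 0.24330 mol Na, 0.12165 mol O.
CaO: 7.30/56.077 = 0.13018 mol → 0.13018 mol Ca, 0.13018 mol O.
Al2O3: 25.67/101.961 = 0.25176 mol → 0.50352 mol Al, 0.75528 mol O.
SiO2: 59.77/60.083 = 0.99479 mol → 0.99479 mol Si, 1.98958 mol O.
Total oxygen = 2.99669 mol. Normalization factor = 8/2.99669 = 2.66961.
Na per 8 O = 0.24330 × 2.66961 = 0.650.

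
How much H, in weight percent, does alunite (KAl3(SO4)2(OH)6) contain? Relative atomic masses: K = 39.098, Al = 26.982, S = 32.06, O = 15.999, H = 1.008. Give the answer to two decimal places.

1.46 weight percent

Formula mass = 1*39.098 + 3*26.982 + 2*32.06 + 14*15.999 + 6*1.008 = 414.198 g/mol, of which 6.048 g is H.
So H makes up 6.048/414.198 = 0.0146 of the mass, i.e. 1.46%.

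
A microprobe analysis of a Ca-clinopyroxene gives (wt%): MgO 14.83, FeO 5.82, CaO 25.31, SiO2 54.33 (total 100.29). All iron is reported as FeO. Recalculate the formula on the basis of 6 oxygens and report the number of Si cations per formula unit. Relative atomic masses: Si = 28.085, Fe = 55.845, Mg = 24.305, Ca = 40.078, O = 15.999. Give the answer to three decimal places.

MgO (M=40.304): mol = 0.36795; Mg = 0.36795, O = 0.36795.
FeO (M=71.844): mol = 0.08101; Fe = 0.08101, O = 0.08101.
CaO (M=56.077): mol = 0.45134; Ca = 0.45134, O = 0.45134.
SiO2 (M=60.083): mol = 0.90425; Si = 0.90425, O = 1.80850.
ΣO = 2.70880; factor = 6/ΣO = 2.21500.
Si apfu = 0.90425 × 2.21500 = 2.003.

2.003 Si apfu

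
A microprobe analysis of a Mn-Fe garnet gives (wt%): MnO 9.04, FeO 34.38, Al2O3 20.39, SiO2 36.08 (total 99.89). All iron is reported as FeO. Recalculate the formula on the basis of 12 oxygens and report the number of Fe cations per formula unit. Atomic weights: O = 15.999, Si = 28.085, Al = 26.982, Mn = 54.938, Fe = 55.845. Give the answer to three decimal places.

2.386 Fe apfu

MnO: 9.04/70.937 = 0.12744 mol → 0.12744 mol Mn, 0.12744 mol O.
FeO: 34.38/71.844 = 0.47854 mol → 0.47854 mol Fe, 0.47854 mol O.
Al2O3: 20.39/101.961 = 0.19998 mol → 0.39996 mol Al, 0.59994 mol O.
SiO2: 36.08/60.083 = 0.60050 mol → 0.60050 mol Si, 1.20100 mol O.
Total oxygen = 2.40692 mol. Normalization factor = 12/2.40692 = 4.98562.
Fe per 12 O = 0.47854 × 4.98562 = 2.386.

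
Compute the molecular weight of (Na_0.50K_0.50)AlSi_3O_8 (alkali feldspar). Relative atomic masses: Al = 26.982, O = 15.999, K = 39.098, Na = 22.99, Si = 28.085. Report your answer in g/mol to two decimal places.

270.27 g/mol

The formula mass is the sum 0.50(22.99) + 0.50(39.098) + 1(26.982) + 3(28.085) + 8(15.999).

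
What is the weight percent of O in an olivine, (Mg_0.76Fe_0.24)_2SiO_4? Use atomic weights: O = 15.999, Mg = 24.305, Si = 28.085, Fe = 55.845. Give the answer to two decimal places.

M((Mg_0.76Fe_0.24)_2SiO_4) = 155.830 g/mol.
O contributes 4 × 15.999 = 63.996 g per mole.
63.996/155.830 = 0.4107 → 41.07%.

41.07 weight percent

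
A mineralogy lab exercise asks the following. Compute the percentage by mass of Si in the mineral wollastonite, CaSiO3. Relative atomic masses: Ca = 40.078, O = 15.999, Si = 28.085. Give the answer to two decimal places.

24.18 mass %

Formula mass = 1×40.078 + 1×28.085 + 3×15.999 = 116.160 g/mol, of which 28.085 g is Si.
So Si makes up 28.085/116.160 = 0.2418 of the mass, i.e. 24.18%.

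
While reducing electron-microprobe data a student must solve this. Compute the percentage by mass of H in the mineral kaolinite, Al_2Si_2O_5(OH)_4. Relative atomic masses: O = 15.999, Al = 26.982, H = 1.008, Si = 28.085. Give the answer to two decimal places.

1.56 mass %

M(Al_2Si_2O_5(OH)_4) = 258.157 g/mol.
H contributes 4 × 1.008 = 4.032 g per mole.
4.032/258.157 = 0.0156 → 1.56%.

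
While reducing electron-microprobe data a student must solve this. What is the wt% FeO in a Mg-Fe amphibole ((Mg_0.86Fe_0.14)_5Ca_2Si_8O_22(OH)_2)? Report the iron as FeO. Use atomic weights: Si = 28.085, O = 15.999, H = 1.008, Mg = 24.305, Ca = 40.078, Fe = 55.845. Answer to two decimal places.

6.03 wt%

Molar mass of (Mg_0.86Fe_0.14)_5Ca_2Si_8O_22(OH)_2 = 4.30×24.305 + 0.70×55.845 + 2×40.078 + 8×28.085 + 24×15.999 + 2×1.008 = 834.431 g/mol.
Each formula unit contains 0.70 Fe, equivalent to 0.70/1 = 0.7000 mol FeO.
M(FeO) = 1×55.845 + 1×15.999 = 71.844 g/mol.
Mass of FeO per formula unit = 0.7000 × 71.844 = 50.291 g.
FeO wt% = 50.291 / 834.431 × 100 = 6.03%.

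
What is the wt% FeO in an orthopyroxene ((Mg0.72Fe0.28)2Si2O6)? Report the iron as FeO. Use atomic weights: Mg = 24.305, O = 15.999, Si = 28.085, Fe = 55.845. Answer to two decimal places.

Formula mass = 218.436 g/mol.
0.56 Fe → 0.5600 mol FeO per formula unit; M(FeO) = 71.844, so FeO mass = 40.233 g.
40.233/218.436 × 100 = 18.42 wt%.

18.42 wt%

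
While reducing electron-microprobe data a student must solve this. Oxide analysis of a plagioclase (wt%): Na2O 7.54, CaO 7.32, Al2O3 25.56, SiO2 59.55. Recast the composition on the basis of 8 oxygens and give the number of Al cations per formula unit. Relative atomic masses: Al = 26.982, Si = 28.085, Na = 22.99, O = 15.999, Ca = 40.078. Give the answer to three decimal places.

7.54 wt% Na2O ÷ 61.979 g/mol = 0.12165 mol, giving 0.24330 Na and 0.12165 O.
7.32 wt% CaO ÷ 56.077 g/mol = 0.13053 mol, giving 0.13053 Ca and 0.13053 O.
25.56 wt% Al2O3 ÷ 101.961 g/mol = 0.25068 mol, giving 0.50136 Al and 0.75204 O.
59.55 wt% SiO2 ÷ 60.083 g/mol = 0.99113 mol, giving 0.99113 Si and 1.98226 O.
Oxygen sums to 2.98648; scaling by 8/2.98648 = 2.67874 puts the formula on 8 O.
Al: 0.50136 × 2.67874 = 1.343 atoms per formula unit.

1.343 Al apfu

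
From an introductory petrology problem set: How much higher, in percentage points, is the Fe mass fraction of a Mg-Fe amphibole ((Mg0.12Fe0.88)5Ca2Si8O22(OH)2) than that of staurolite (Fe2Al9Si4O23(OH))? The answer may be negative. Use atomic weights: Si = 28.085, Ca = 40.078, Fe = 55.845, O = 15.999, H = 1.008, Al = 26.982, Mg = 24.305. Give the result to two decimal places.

First mineral: 245.718 g Fe in 951.129 g formula = 25.83 wt% Fe.
Second mineral: 111.690 g Fe in 851.852 g formula = 13.11 wt% Fe.
25.83% − 13.11% gives a difference of 12.72 percentage points.

12.72 percentage points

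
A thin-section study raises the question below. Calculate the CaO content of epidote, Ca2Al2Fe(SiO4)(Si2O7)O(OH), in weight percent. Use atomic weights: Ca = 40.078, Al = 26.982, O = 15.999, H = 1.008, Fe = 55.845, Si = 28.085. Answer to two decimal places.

23.21 wt%

Formula mass = 483.215 g/mol.
2 Ca → 2.0000 mol CaO per formula unit; M(CaO) = 56.077, so CaO mass = 112.154 g.
112.154/483.215 × 100 = 23.21 wt%.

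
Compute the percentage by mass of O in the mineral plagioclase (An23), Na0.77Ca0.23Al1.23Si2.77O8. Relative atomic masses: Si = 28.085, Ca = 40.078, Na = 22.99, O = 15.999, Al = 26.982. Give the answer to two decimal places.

M(Na0.77Ca0.23Al1.23Si2.77O8) = 265.896 g/mol.
O contributes 8 × 15.999 = 127.992 g per mole.
127.992/265.896 = 0.4814 → 48.14%.

48.14 mass %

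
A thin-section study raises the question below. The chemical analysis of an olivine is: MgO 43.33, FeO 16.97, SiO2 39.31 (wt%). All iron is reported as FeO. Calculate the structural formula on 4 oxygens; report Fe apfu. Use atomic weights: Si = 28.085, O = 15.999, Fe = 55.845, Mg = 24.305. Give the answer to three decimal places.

0.361 Fe apfu

MgO: 43.33/40.304 = 1.07508 mol → 1.07508 mol Mg, 1.07508 mol O.
FeO: 16.97/71.844 = 0.23621 mol → 0.23621 mol Fe, 0.23621 mol O.
SiO2: 39.31/60.083 = 0.65426 mol → 0.65426 mol Si, 1.30852 mol O.
Total oxygen = 2.61981 mol. Normalization factor = 4/2.61981 = 1.52683.
Fe per 4 O = 0.23621 × 1.52683 = 0.361.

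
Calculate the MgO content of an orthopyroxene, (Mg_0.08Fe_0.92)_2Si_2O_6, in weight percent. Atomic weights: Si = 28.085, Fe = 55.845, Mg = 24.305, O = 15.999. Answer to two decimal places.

Molar mass of (Mg_0.08Fe_0.92)_2Si_2O_6 = 0.16*24.305 + 1.84*55.845 + 2*28.085 + 6*15.999 = 258.808 g/mol.
Each formula unit contains 0.16 Mg, equivalent to 0.16/1 = 0.1600 mol MgO.
M(MgO) = 1×24.305 + 1×15.999 = 40.304 g/mol.
Mass of MgO per formula unit = 0.1600 × 40.304 = 6.449 g.
MgO wt% = 6.449 / 258.808 × 100 = 2.49%.

2.49 wt%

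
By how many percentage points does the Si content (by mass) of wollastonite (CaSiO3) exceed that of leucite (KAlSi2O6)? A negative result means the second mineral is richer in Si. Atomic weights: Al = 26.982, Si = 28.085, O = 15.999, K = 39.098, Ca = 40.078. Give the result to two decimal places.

Si in CaSiO3: molar mass 116.160 g/mol; 1×28.085 = 28.085 g → 24.18 wt%.
Si in KAlSi2O6: molar mass 218.244 g/mol; 2×28.085 = 56.170 g → 25.74 wt%.
Difference = 24.18 − 25.74 = -1.56 percentage points.

-1.56 percentage points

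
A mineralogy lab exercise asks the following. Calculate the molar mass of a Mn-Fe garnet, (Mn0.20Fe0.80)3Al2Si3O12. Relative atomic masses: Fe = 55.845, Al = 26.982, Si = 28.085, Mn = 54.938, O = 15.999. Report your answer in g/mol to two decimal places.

497.20 g/mol

The formula mass is the sum 0.60(54.938) + 2.40(55.845) + 2(26.982) + 3(28.085) + 12(15.999).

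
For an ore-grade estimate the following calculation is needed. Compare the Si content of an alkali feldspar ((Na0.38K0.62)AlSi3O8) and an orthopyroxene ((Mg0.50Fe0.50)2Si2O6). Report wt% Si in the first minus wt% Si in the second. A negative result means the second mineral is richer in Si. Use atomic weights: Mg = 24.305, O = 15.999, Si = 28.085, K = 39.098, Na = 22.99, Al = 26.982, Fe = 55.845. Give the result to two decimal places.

6.77 percentage points

First mineral: 84.255 g Si in 272.206 g formula = 30.95 wt% Si.
Second mineral: 56.170 g Si in 232.314 g formula = 24.18 wt% Si.
30.95% − 24.18% gives a difference of 6.77 percentage points.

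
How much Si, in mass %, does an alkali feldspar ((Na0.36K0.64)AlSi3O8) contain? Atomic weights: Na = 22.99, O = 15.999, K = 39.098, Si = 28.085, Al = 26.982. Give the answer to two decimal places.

Formula mass = 0.36×22.99 + 0.64×39.098 + 1×26.982 + 3×28.085 + 8×15.999 = 272.528 g/mol, of which 84.255 g is Si.
So Si makes up 84.255/272.528 = 0.3092 of the mass, i.e. 30.92%.

30.92 mass %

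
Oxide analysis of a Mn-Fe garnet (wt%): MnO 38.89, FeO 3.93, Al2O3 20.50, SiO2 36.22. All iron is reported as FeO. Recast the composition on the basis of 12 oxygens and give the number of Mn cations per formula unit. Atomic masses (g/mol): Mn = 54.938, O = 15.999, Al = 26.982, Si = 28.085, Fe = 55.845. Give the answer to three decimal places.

38.89 wt% MnO ÷ 70.937 g/mol = 0.54823 mol, giving 0.54823 Mn and 0.54823 O.
3.93 wt% FeO ÷ 71.844 g/mol = 0.05470 mol, giving 0.05470 Fe and 0.05470 O.
20.50 wt% Al2O3 ÷ 101.961 g/mol = 0.20106 mol, giving 0.40212 Al and 0.60318 O.
36.22 wt% SiO2 ÷ 60.083 g/mol = 0.60283 mol, giving 0.60283 Si and 1.20566 O.
Oxygen sums to 2.41177; scaling by 12/2.41177 = 4.97560 puts the formula on 12 O.
Mn: 0.54823 × 4.97560 = 2.728 atoms per formula unit.

2.728 Mn apfu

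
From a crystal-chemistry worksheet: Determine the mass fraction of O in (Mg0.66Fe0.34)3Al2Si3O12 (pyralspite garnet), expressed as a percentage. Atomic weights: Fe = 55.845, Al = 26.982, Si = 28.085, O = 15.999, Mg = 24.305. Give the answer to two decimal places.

44.11 weight percent

Molar mass of (Mg0.66Fe0.34)3Al2Si3O12: 1.98×24.305 + 1.02×55.845 + 2×26.982 + 3×28.085 + 12×15.999 = 435.293 g/mol.
Mass of O per formula unit: 12 × 15.999 = 191.988 g.
Weight fraction O = 191.988 / 435.293 = 0.4411.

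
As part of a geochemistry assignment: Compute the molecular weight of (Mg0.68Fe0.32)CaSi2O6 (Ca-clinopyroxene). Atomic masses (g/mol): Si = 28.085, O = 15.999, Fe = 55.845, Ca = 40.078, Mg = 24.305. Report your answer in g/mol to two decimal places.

226.64 g/mol

M = 0.68*24.305 + 0.32*55.845 + 1*40.078 + 2*28.085 + 6*15.999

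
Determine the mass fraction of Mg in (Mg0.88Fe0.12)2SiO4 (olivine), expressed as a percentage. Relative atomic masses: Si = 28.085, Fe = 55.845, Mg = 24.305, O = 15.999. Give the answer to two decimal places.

Molar mass of (Mg0.88Fe0.12)2SiO4: 1.76·24.305 + 0.24·55.845 + 1·28.085 + 4·15.999 = 148.261 g/mol.
Mass of Mg per formula unit: 1.76 × 24.305 = 42.777 g.
Weight fraction Mg = 42.777 / 148.261 = 0.2885.

28.85 wt%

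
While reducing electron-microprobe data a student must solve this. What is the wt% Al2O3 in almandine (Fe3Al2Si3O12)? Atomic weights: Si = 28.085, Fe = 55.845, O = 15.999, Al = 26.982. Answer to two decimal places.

20.48 wt%

Formula mass = 497.742 g/mol.
2 Al → 1.0000 mol Al2O3 per formula unit; M(Al2O3) = 101.961, so Al2O3 mass = 101.961 g.
101.961/497.742 × 100 = 20.48 wt%.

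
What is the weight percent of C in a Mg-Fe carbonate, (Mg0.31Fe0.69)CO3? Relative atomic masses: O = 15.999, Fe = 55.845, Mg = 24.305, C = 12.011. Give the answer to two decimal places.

11.32 mass %

Formula mass = 0.31·24.305 + 0.69·55.845 + 1·12.011 + 3·15.999 = 106.076 g/mol, of which 12.011 g is C.
So C makes up 12.011/106.076 = 0.1132 of the mass, i.e. 11.32%.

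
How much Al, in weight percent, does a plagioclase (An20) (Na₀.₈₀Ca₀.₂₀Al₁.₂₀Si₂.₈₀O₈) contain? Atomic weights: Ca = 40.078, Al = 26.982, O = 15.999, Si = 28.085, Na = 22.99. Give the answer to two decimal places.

Molar mass of Na₀.₈₀Ca₀.₂₀Al₁.₂₀Si₂.₈₀O₈: 0.80*22.99 + 0.20*40.078 + 1.20*26.982 + 2.80*28.085 + 8*15.999 = 265.416 g/mol.
Mass of Al per formula unit: 1.20 × 26.982 = 32.378 g.
Weight fraction Al = 32.378 / 265.416 = 0.1220.

12.20 weight percent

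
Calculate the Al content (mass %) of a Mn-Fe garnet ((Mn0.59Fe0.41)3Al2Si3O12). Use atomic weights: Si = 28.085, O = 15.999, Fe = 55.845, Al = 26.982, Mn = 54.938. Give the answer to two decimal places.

10.88 mass %

M((Mn0.59Fe0.41)3Al2Si3O12) = 496.137 g/mol.
Al contributes 2 × 26.982 = 53.964 g per mole.
53.964/496.137 = 0.1088 → 10.88%.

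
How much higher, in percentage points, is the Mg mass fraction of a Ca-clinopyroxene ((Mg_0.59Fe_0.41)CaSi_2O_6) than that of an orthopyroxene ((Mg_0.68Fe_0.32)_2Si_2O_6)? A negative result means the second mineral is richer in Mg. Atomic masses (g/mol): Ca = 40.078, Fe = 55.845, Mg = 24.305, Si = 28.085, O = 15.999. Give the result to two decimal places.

Mg in (Mg_0.59Fe_0.41)CaSi_2O_6: molar mass 229.478 g/mol; 0.59×24.305 = 14.340 g → 6.25 wt%.
Mg in (Mg_0.68Fe_0.32)_2Si_2O_6: molar mass 220.960 g/mol; 1.36×24.305 = 33.055 g → 14.96 wt%.
Difference = 6.25 − 14.96 = -8.71 percentage points.

-8.71 percentage points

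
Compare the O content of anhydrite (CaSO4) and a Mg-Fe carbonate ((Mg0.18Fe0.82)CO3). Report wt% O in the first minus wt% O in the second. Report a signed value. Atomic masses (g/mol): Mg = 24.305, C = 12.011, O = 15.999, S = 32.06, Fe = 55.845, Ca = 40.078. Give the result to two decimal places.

3.45 percentage points

M(CaSO4) = 136.134 g/mol, so wt% O = 63.996/136.134 × 100 = 47.01%.
M((Mg0.18Fe0.82)CO3) = 110.176 g/mol, so wt% O = 47.997/110.176 × 100 = 43.56%.
47.01 − 43.56 = 3.45 pp.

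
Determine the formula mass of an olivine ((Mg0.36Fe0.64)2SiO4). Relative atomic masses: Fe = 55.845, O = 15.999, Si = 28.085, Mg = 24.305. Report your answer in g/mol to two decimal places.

M = 0.72(24.305) + 1.28(55.845) + 1(28.085) + 4(15.999)

181.06 g/mol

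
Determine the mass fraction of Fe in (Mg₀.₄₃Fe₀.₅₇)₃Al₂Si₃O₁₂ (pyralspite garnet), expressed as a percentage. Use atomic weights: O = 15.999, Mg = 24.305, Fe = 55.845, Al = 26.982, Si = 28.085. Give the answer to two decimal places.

20.89 wt%

Molar mass of (Mg₀.₄₃Fe₀.₅₇)₃Al₂Si₃O₁₂: 1.29*24.305 + 1.71*55.845 + 2*26.982 + 3*28.085 + 12*15.999 = 457.055 g/mol.
Mass of Fe per formula unit: 1.71 × 55.845 = 95.495 g.
Weight fraction Fe = 95.495 / 457.055 = 0.2089.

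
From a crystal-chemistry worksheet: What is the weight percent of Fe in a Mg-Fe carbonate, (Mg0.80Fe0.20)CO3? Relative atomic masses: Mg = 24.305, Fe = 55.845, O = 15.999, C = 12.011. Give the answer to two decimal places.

Molar mass of (Mg0.80Fe0.20)CO3: 0.80×24.305 + 0.20×55.845 + 1×12.011 + 3×15.999 = 90.621 g/mol.
Mass of Fe per formula unit: 0.20 × 55.845 = 11.169 g.
Weight fraction Fe = 11.169 / 90.621 = 0.1232.

12.32 wt%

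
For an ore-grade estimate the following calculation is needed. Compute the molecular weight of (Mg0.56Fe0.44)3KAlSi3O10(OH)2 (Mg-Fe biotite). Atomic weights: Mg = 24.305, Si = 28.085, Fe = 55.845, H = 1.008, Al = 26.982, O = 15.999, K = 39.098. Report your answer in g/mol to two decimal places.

458.89 g/mol

Mg: 1.68 × 24.305 = 40.8324
Fe: 1.32 × 55.845 = 73.7154
K: 1 × 39.098 = 39.0980
Al: 1 × 26.982 = 26.9820
Si: 3 × 28.085 = 84.2550
O: 12 × 15.999 = 191.9880
H: 2 × 1.008 = 2.0160
Summing the contributions gives the formula mass.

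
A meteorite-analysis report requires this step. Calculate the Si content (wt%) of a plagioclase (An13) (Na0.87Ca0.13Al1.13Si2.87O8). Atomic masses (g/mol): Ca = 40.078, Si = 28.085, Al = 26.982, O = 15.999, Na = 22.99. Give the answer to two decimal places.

M(Na0.87Ca0.13Al1.13Si2.87O8) = 264.297 g/mol.
Si contributes 2.87 × 28.085 = 80.604 g per mole.
80.604/264.297 = 0.3050 → 30.50%.

30.50 wt%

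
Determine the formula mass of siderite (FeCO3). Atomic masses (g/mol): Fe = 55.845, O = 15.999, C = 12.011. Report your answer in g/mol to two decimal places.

The formula mass is the sum 1×55.845 + 1×12.011 + 3×15.999.

115.85 g/mol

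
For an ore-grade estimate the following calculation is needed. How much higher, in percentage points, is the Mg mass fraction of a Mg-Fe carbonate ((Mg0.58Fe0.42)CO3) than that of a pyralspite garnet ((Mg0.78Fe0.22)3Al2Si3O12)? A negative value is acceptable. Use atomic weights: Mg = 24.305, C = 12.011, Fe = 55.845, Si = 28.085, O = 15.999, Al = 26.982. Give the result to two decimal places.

1.03 percentage points

Mg in (Mg0.58Fe0.42)CO3: molar mass 97.560 g/mol; 0.58×24.305 = 14.097 g → 14.45 wt%.
Mg in (Mg0.78Fe0.22)3Al2Si3O12: molar mass 423.938 g/mol; 2.34×24.305 = 56.874 g → 13.42 wt%.
Difference = 14.45 − 13.42 = 1.03 percentage points.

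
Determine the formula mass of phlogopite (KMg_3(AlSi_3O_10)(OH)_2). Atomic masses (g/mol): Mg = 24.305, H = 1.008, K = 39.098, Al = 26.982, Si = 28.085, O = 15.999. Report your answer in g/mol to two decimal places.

The formula mass is the sum 1·39.098 + 3·24.305 + 1·26.982 + 3·28.085 + 12·15.999 + 2·1.008.

417.25 g/mol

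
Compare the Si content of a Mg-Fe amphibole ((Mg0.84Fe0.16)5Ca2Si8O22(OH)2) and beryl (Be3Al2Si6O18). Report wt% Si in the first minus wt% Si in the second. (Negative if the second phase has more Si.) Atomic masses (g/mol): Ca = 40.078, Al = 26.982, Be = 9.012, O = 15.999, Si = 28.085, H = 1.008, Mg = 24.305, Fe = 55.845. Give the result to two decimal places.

-4.53 percentage points

Si in (Mg0.84Fe0.16)5Ca2Si8O22(OH)2: molar mass 837.585 g/mol; 8×28.085 = 224.680 g → 26.82 wt%.
Si in Be3Al2Si6O18: molar mass 537.492 g/mol; 6×28.085 = 168.510 g → 31.35 wt%.
Difference = 26.82 − 31.35 = -4.53 percentage points.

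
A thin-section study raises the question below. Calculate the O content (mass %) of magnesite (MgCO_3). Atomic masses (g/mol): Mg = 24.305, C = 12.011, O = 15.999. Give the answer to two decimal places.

56.93 mass %

Molar mass of MgCO_3: 1·24.305 + 1·12.011 + 3·15.999 = 84.313 g/mol.
Mass of O per formula unit: 3 × 15.999 = 47.997 g.
Weight fraction O = 47.997 / 84.313 = 0.5693.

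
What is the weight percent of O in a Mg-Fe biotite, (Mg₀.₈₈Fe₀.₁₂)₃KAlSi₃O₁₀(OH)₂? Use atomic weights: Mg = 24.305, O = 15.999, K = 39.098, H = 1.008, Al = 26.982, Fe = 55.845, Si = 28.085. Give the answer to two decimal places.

Molar mass of (Mg₀.₈₈Fe₀.₁₂)₃KAlSi₃O₁₀(OH)₂: 2.64*24.305 + 0.36*55.845 + 1*39.098 + 1*26.982 + 3*28.085 + 12*15.999 + 2*1.008 = 428.608 g/mol.
Mass of O per formula unit: 12 × 15.999 = 191.988 g.
Weight fraction O = 191.988 / 428.608 = 0.4479.

44.79 weight percent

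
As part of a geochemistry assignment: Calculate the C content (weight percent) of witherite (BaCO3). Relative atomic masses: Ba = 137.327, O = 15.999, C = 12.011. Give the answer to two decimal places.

M(BaCO3) = 197.335 g/mol.
C contributes 1 × 12.011 = 12.011 g per mole.
12.011/197.335 = 0.0609 → 6.09%.

6.09 weight percent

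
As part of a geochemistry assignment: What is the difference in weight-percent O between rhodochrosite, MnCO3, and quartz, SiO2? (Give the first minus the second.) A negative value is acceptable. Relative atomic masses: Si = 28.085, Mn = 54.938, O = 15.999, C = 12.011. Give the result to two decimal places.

M(MnCO3) = 114.946 g/mol, so wt% O = 47.997/114.946 × 100 = 41.76%.
M(SiO2) = 60.083 g/mol, so wt% O = 31.998/60.083 × 100 = 53.26%.
41.76 − 53.26 = -11.50 pp.

-11.50 percentage points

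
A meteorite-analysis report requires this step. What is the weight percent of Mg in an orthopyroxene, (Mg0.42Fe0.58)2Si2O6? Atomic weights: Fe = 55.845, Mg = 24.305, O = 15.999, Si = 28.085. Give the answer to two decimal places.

Formula mass = 0.84·24.305 + 1.16·55.845 + 2·28.085 + 6·15.999 = 237.360 g/mol, of which 20.416 g is Mg.
So Mg makes up 20.416/237.360 = 0.0860 of the mass, i.e. 8.60%.

8.60 mass %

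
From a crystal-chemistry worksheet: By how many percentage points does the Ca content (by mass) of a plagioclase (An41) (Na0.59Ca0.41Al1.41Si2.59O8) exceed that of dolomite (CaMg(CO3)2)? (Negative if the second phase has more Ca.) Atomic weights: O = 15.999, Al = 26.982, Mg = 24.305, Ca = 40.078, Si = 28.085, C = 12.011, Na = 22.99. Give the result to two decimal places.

-15.62 percentage points

Ca in Na0.59Ca0.41Al1.41Si2.59O8: molar mass 268.773 g/mol; 0.41×40.078 = 16.432 g → 6.11 wt%.
Ca in CaMg(CO3)2: molar mass 184.399 g/mol; 1×40.078 = 40.078 g → 21.73 wt%.
Difference = 6.11 − 21.73 = -15.62 percentage points.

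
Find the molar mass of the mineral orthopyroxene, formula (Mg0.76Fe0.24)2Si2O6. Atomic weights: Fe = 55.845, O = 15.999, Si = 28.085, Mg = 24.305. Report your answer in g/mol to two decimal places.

The formula mass is the sum 1.52·24.305 + 0.48·55.845 + 2·28.085 + 6·15.999.

215.91 g/mol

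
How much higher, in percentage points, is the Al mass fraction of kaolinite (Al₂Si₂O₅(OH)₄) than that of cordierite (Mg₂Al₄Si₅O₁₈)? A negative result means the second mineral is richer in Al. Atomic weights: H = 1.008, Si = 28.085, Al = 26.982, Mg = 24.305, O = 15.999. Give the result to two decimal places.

First mineral: 53.964 g Al in 258.157 g formula = 20.90 wt% Al.
Second mineral: 107.928 g Al in 584.945 g formula = 18.45 wt% Al.
20.90% − 18.45% gives a difference of 2.45 percentage points.

2.45 percentage points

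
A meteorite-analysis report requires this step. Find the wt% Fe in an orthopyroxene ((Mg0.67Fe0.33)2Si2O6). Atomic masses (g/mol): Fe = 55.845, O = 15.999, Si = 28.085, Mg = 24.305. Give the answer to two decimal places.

16.63 mass %

Molar mass of (Mg0.67Fe0.33)2Si2O6: 1.34·24.305 + 0.66·55.845 + 2·28.085 + 6·15.999 = 221.590 g/mol.
Mass of Fe per formula unit: 0.66 × 55.845 = 36.858 g.
Weight fraction Fe = 36.858 / 221.590 = 0.1663.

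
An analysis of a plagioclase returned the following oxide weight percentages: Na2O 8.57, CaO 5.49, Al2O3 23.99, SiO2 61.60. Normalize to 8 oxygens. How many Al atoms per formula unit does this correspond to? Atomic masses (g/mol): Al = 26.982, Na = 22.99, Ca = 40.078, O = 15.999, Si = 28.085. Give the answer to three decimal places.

Na2O (M=61.979): mol = 0.13827; Na = 0.27654, O = 0.13827.
CaO (M=56.077): mol = 0.09790; Ca = 0.09790, O = 0.09790.
Al2O3 (M=101.961): mol = 0.23529; Al = 0.47058, O = 0.70587.
SiO2 (M=60.083): mol = 1.02525; Si = 1.02525, O = 2.05050.
ΣO = 2.99254; factor = 8/ΣO = 2.67331.
Al apfu = 0.47058 × 2.67331 = 1.258.

1.258 Al apfu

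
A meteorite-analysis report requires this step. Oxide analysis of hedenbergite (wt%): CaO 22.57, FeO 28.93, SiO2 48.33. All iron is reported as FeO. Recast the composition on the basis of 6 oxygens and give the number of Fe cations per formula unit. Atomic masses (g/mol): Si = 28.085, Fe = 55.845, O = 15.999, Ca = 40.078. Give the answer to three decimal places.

1.001 Fe apfu

22.57 wt% CaO ÷ 56.077 g/mol = 0.40248 mol, giving 0.40248 Ca and 0.40248 O.
28.93 wt% FeO ÷ 71.844 g/mol = 0.40268 mol, giving 0.40268 Fe and 0.40268 O.
48.33 wt% SiO2 ÷ 60.083 g/mol = 0.80439 mol, giving 0.80439 Si and 1.60878 O.
Oxygen sums to 2.41394; scaling by 6/2.41394 = 2.48556 puts the formula on 6 O.
Fe: 0.40268 × 2.48556 = 1.001 atoms per formula unit.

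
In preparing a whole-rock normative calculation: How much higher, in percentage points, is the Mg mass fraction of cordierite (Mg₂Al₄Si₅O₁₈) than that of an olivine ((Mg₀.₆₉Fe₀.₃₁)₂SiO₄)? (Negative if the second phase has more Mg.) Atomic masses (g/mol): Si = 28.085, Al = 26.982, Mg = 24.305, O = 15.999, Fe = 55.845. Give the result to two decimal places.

-12.62 percentage points

Mg in Mg₂Al₄Si₅O₁₈: molar mass 584.945 g/mol; 2×24.305 = 48.610 g → 8.31 wt%.
Mg in (Mg₀.₆₉Fe₀.₃₁)₂SiO₄: molar mass 160.246 g/mol; 1.38×24.305 = 33.541 g → 20.93 wt%.
Difference = 8.31 − 20.93 = -12.62 percentage points.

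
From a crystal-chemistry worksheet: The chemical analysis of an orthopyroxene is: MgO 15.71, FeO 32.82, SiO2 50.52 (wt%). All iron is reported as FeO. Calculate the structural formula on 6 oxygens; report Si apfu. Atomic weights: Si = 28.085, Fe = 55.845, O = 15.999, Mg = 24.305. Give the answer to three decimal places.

1.995 Si apfu

15.71 wt% MgO ÷ 40.304 g/mol = 0.38979 mol, giving 0.38979 Mg and 0.38979 O.
32.82 wt% FeO ÷ 71.844 g/mol = 0.45682 mol, giving 0.45682 Fe and 0.45682 O.
50.52 wt% SiO2 ÷ 60.083 g/mol = 0.84084 mol, giving 0.84084 Si and 1.68168 O.
Oxygen sums to 2.52829; scaling by 6/2.52829 = 2.37315 puts the formula on 6 O.
Si: 0.84084 × 2.37315 = 1.995 atoms per formula unit.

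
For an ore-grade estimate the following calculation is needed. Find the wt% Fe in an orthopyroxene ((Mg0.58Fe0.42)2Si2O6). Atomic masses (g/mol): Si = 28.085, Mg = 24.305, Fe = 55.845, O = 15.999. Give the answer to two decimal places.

M((Mg0.58Fe0.42)2Si2O6) = 227.268 g/mol.
Fe contributes 0.84 × 55.845 = 46.910 g per mole.
46.910/227.268 = 0.2064 → 20.64%.

20.64 wt%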